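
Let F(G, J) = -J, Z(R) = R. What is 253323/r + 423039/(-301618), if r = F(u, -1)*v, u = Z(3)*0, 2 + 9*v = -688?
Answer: -57329407203/17343035 ≈ -3305.6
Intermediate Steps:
v = -230/3 (v = -2/9 + (1/9)*(-688) = -2/9 - 688/9 = -230/3 ≈ -76.667)
u = 0 (u = 3*0 = 0)
r = -230/3 (r = -1*(-1)*(-230/3) = 1*(-230/3) = -230/3 ≈ -76.667)
253323/r + 423039/(-301618) = 253323/(-230/3) + 423039/(-301618) = 253323*(-3/230) + 423039*(-1/301618) = -759969/230 - 423039/301618 = -57329407203/17343035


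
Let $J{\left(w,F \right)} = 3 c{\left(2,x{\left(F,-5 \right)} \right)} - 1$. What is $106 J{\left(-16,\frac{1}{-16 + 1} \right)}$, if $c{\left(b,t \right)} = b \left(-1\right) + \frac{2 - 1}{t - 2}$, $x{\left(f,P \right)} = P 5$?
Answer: $- \frac{6784}{9} \approx -753.78$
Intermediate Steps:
$x{\left(f,P \right)} = 5 P$
$c{\left(b,t \right)} = \frac{1}{-2 + t} - b$ ($c{\left(b,t \right)} = - b + 1 \frac{1}{-2 + t} = - b + \frac{1}{-2 + t} = \frac{1}{-2 + t} - b$)
$J{\left(w,F \right)} = - \frac{64}{9}$ ($J{\left(w,F \right)} = 3 \frac{1 + 2 \cdot 2 - 2 \cdot 5 \left(-5\right)}{-2 + 5 \left(-5\right)} - 1 = 3 \frac{1 + 4 - 2 \left(-25\right)}{-2 - 25} - 1 = 3 \frac{1 + 4 + 50}{-27} - 1 = 3 \left(\left(- \frac{1}{27}\right) 55\right) - 1 = 3 \left(- \frac{55}{27}\right) - 1 = - \frac{55}{9} - 1 = - \frac{64}{9}$)
$106 J{\left(-16,\frac{1}{-16 + 1} \right)} = 106 \left(- \frac{64}{9}\right) = - \frac{6784}{9}$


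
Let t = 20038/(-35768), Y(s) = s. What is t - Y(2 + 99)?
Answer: -1816303/17884 ≈ -101.56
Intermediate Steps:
t = -10019/17884 (t = 20038*(-1/35768) = -10019/17884 ≈ -0.56022)
t - Y(2 + 99) = -10019/17884 - (2 + 99) = -10019/17884 - 1*101 = -10019/17884 - 101 = -1816303/17884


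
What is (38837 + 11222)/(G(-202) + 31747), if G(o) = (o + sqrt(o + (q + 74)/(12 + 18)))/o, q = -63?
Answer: 1945461026343840/1233834009162529 + 10111918*I*sqrt(181470)/1233834009162529 ≈ 1.5768 + 3.4912e-6*I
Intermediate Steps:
G(o) = (o + sqrt(11/30 + o))/o (G(o) = (o + sqrt(o + (-63 + 74)/(12 + 18)))/o = (o + sqrt(o + 11/30))/o = (o + sqrt(11/30 + o))/o)
(38837 + 11222)/(G(-202) + 31747) = (38837 + 11222)/((-202 + sqrt(330 + 900*(-202))/30)/(-202) + 31747) = 50059/(-(-202 + sqrt(330 - 181800)/30)/202 + 31747) = 50059/(-(-202 + sqrt(-181470)/30)/202 + 31747) = 50059/(-(-202 + (I*sqrt(181470))/30)/202 + 31747) = 50059/(-(-202 + I*sqrt(181470)/30)/202 + 31747) = 50059/((1 - I*sqrt(181470)/6060) + 31747) = 50059/(31748 - I*sqrt(181470)/6060)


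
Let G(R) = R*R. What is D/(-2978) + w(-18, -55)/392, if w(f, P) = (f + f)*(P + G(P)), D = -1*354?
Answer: -19891812/72961 ≈ -272.64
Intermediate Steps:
G(R) = R²
D = -354
w(f, P) = 2*f*(P + P²) (w(f, P) = (f + f)*(P + P²) = (2*f)*(P + P²) = 2*f*(P + P²))
D/(-2978) + w(-18, -55)/392 = -354/(-2978) + (2*(-55)*(-18)*(1 - 55))/392 = -354*(-1/2978) + (2*(-55)*(-18)*(-54))*(1/392) = 177/1489 - 106920*1/392 = 177/1489 - 13365/49 = -19891812/72961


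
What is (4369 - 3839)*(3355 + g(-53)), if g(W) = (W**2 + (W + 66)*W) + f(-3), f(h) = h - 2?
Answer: 2899100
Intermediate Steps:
f(h) = -2 + h
g(W) = -5 + W**2 + W*(66 + W) (g(W) = (W**2 + (W + 66)*W) + (-2 - 3) = (W**2 + (66 + W)*W) - 5 = (W**2 + W*(66 + W)) - 5 = -5 + W**2 + W*(66 + W))
(4369 - 3839)*(3355 + g(-53)) = (4369 - 3839)*(3355 + (-5 + 2*(-53)**2 + 66*(-53))) = 530*(3355 + (-5 + 2*2809 - 3498)) = 530*(3355 + (-5 + 5618 - 3498)) = 530*(3355 + 2115) = 530*5470 = 2899100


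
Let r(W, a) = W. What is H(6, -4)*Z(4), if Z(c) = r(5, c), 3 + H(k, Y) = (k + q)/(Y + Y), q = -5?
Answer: -125/8 ≈ -15.625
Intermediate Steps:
H(k, Y) = -3 + (-5 + k)/(2*Y) (H(k, Y) = -3 + (k - 5)/(Y + Y) = -3 + (-5 + k)/((2*Y)) = -3 + (-5 + k)*(1/(2*Y)) = -3 + (-5 + k)/(2*Y))
Z(c) = 5
H(6, -4)*Z(4) = ((½)*(-5 + 6 - 6*(-4))/(-4))*5 = ((½)*(-¼)*(-5 + 6 + 24))*5 = ((½)*(-¼)*25)*5 = -25/8*5 = -125/8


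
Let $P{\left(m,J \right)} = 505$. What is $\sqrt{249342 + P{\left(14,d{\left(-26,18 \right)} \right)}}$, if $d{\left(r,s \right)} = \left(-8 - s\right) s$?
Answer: $\sqrt{249847} \approx 499.85$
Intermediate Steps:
$d{\left(r,s \right)} = s \left(-8 - s\right)$
$\sqrt{249342 + P{\left(14,d{\left(-26,18 \right)} \right)}} = \sqrt{249342 + 505} = \sqrt{249847}$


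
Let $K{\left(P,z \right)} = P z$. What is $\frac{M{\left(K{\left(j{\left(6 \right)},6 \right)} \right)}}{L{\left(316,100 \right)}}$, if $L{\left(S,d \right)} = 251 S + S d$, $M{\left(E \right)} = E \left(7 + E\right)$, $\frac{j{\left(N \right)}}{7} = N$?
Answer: $\frac{1813}{3081} \approx 0.58845$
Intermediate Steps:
$j{\left(N \right)} = 7 N$
$\frac{M{\left(K{\left(j{\left(6 \right)},6 \right)} \right)}}{L{\left(316,100 \right)}} = \frac{7 \cdot 6 \cdot 6 \left(7 + 7 \cdot 6 \cdot 6\right)}{316 \left(251 + 100\right)} = \frac{42 \cdot 6 \left(7 + 42 \cdot 6\right)}{316 \cdot 351} = \frac{252 \left(7 + 252\right)}{110916} = 252 \cdot 259 \cdot \frac{1}{110916} = 65268 \cdot \frac{1}{110916} = \frac{1813}{3081}$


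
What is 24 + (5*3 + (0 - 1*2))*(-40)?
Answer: -496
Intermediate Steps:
24 + (5*3 + (0 - 1*2))*(-40) = 24 + (15 + (0 - 2))*(-40) = 24 + (15 - 2)*(-40) = 24 + 13*(-40) = 24 - 520 = -496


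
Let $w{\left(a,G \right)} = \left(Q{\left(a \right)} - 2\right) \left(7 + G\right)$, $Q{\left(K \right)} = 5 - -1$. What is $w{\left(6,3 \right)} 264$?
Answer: $10560$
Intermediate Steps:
$Q{\left(K \right)} = 6$ ($Q{\left(K \right)} = 5 + 1 = 6$)
$w{\left(a,G \right)} = 28 + 4 G$ ($w{\left(a,G \right)} = \left(6 - 2\right) \left(7 + G\right) = 4 \left(7 + G\right) = 28 + 4 G$)
$w{\left(6,3 \right)} 264 = \left(28 + 4 \cdot 3\right) 264 = \left(28 + 12\right) 264 = 40 \cdot 264 = 10560$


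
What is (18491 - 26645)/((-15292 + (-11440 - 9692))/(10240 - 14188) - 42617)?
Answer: 8047998/42053873 ≈ 0.19137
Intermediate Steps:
(18491 - 26645)/((-15292 + (-11440 - 9692))/(10240 - 14188) - 42617) = -8154/((-15292 - 21132)/(-3948) - 42617) = -8154/(-36424*(-1/3948) - 42617) = -8154/(9106/987 - 42617) = -8154/(-42053873/987) = -8154*(-987/42053873) = 8047998/42053873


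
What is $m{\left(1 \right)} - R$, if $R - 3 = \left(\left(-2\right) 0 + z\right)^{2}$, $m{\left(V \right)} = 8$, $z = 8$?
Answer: $-59$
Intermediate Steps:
$R = 67$ ($R = 3 + \left(\left(-2\right) 0 + 8\right)^{2} = 3 + \left(0 + 8\right)^{2} = 3 + 8^{2} = 3 + 64 = 67$)
$m{\left(1 \right)} - R = 8 - 67 = -59$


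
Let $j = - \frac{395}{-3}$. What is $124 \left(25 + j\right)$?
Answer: $\frac{58280}{3} \approx 19427.0$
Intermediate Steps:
$j = \frac{395}{3}$ ($j = \left(-395\right) \left(- \frac{1}{3}\right) = \frac{395}{3} \approx 131.67$)
$124 \left(25 + j\right) = 124 \left(25 + \frac{395}{3}\right) = 124 \cdot \frac{470}{3} = \frac{58280}{3}$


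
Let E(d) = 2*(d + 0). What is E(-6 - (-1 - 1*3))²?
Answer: 16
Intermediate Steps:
E(d) = 2*d
E(-6 - (-1 - 1*3))² = (2*(-6 - (-1 - 1*3)))² = (2*(-6 - (-1 - 3)))² = (2*(-6 - 1*(-4)))² = (2*(-6 + 4))² = (2*(-2))² = (-4)² = 16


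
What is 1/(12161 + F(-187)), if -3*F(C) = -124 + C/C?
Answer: 1/12202 ≈ 8.1954e-5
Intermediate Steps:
F(C) = 41 (F(C) = -(-124 + C/C)/3 = -(-124 + 1)/3 = -⅓*(-123) = 41)
1/(12161 + F(-187)) = 1/(12161 + 41) = 1/12202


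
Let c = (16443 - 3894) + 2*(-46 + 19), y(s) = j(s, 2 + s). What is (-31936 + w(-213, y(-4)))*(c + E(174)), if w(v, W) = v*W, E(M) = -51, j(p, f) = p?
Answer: -386809296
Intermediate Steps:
y(s) = s
c = 12495 (c = 12549 + 2*(-27) = 12549 - 54 = 12495)
w(v, W) = W*v
(-31936 + w(-213, y(-4)))*(c + E(174)) = (-31936 - 4*(-213))*(12495 - 51) = (-31936 + 852)*12444 = -31084*12444 = -386809296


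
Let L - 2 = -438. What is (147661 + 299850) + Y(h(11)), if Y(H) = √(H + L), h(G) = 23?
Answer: 447511 + I*√413 ≈ 4.4751e+5 + 20.322*I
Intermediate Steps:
L = -436 (L = 2 - 438 = -436)
Y(H) = √(-436 + H) (Y(H) = √(H - 436) = √(-436 + H))
(147661 + 299850) + Y(h(11)) = (147661 + 299850) + √(-436 + 23) = 447511 + √(-413) = 447511 + I*√413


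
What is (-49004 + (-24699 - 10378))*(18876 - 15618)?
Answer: -273935898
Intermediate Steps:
(-49004 + (-24699 - 10378))*(18876 - 15618) = (-49004 - 35077)*3258 = -84081*3258 = -273935898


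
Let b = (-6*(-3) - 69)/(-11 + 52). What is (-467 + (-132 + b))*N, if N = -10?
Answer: 246100/41 ≈ 6002.4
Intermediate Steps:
b = -51/41 (b = (18 - 69)/41 = -51*1/41 = -51/41 ≈ -1.2439)
(-467 + (-132 + b))*N = (-467 + (-132 - 51/41))*(-10) = (-467 - 5463/41)*(-10) = -24610/41*(-10) = 246100/41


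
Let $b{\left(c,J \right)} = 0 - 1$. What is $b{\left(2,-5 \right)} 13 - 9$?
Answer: $-22$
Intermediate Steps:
$b{\left(c,J \right)} = -1$ ($b{\left(c,J \right)} = 0 - 1 = -1$)
$b{\left(2,-5 \right)} 13 - 9 = \left(-1\right) 13 - 9 = -13 - 9 = -22$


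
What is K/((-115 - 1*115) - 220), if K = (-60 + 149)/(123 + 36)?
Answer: -89/71550 ≈ -0.0012439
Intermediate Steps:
K = 89/159 ≈ 0.55975
K/((-115 - 1*115) - 220) = (89/159)/((-115 - 1*115) - 220) = (89/159)/((-115 - 115) - 220) = (89/159)/(-230 - 220) = (89/159)/(-450) = -1/450*89/159 = -89/71550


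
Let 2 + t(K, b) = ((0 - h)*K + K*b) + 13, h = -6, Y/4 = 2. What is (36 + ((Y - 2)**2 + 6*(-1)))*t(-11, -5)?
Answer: 0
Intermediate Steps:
Y = 8 (Y = 4*2 = 8)
t(K, b) = 11 + 6*K + K*b (t(K, b) = -2 + (((0 - 1*(-6))*K + K*b) + 13) = -2 + (((0 + 6)*K + K*b) + 13) = -2 + ((6*K + K*b) + 13) = -2 + (13 + 6*K + K*b) = 11 + 6*K + K*b)
(36 + ((Y - 2)**2 + 6*(-1)))*t(-11, -5) = (36 + ((8 - 2)**2 + 6*(-1)))*(11 + 6*(-11) - 11*(-5)) = (36 + (6**2 - 6))*(11 - 66 + 55) = (36 + (36 - 6))*0 = (36 + 30)*0 = 66*0 = 0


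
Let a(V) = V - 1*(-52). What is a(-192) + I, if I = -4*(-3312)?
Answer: 13108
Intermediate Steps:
a(V) = 52 + V (a(V) = V + 52 = 52 + V)
I = 13248
a(-192) + I = (52 - 192) + 13248 = -140 + 13248 = 13108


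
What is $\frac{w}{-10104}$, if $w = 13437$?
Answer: $- \frac{4479}{3368} \approx -1.3299$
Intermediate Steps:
$\frac{w}{-10104} = \frac{13437}{-10104} = 13437 \left(- \frac{1}{10104}\right) = - \frac{4479}{3368}$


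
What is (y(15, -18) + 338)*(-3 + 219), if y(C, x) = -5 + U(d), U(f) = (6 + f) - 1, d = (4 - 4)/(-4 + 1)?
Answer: 73008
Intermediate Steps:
d = 0 (d = 0/(-3) = 0*(-⅓) = 0)
U(f) = 5 + f
y(C, x) = 0 (y(C, x) = -5 + (5 + 0) = -5 + 5 = 0)
(y(15, -18) + 338)*(-3 + 219) = (0 + 338)*(-3 + 219) = 338*216 = 73008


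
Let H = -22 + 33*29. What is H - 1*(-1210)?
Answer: 2145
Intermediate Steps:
H = 935 (H = -22 + 957 = 935)
H - 1*(-1210) = 935 - 1*(-1210) = 935 + 1210 = 2145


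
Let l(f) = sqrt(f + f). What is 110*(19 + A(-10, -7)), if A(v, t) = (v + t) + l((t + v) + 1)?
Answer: 220 + 440*I*sqrt(2) ≈ 220.0 + 622.25*I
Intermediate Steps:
l(f) = sqrt(2)*sqrt(f) (l(f) = sqrt(2*f) = sqrt(2)*sqrt(f))
A(v, t) = t + v + sqrt(2)*sqrt(1 + t + v) (A(v, t) = (v + t) + sqrt(2)*sqrt((t + v) + 1) = (t + v) + sqrt(2)*sqrt(1 + t + v) = t + v + sqrt(2)*sqrt(1 + t + v))
110*(19 + A(-10, -7)) = 110*(19 + (-7 - 10 + sqrt(2 + 2*(-7) + 2*(-10)))) = 110*(19 + (-7 - 10 + sqrt(2 - 14 - 20))) = 110*(19 + (-7 - 10 + sqrt(-32))) = 110*(19 + (-7 - 10 + 4*I*sqrt(2))) = 110*(19 + (-17 + 4*I*sqrt(2))) = 110*(2 + 4*I*sqrt(2)) = 220 + 440*I*sqrt(2)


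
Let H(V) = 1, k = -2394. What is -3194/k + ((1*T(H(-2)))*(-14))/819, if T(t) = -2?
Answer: 21293/15561 ≈ 1.3684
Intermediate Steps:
-3194/k + ((1*T(H(-2)))*(-14))/819 = -3194/(-2394) + ((1*(-2))*(-14))/819 = -3194*(-1/2394) - 2*(-14)*(1/819) = 1597/1197 + 28*(1/819) = 1597/1197 + 4/117 = 21293/15561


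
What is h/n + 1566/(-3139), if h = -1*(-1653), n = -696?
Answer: -72169/25112 ≈ -2.8739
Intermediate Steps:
h = 1653
h/n + 1566/(-3139) = 1653/(-696) + 1566/(-3139) = 1653*(-1/696) + 1566*(-1/3139) = -19/8 - 1566/3139 = -72169/25112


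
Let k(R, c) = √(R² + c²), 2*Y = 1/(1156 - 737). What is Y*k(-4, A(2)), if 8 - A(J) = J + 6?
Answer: 2/419 ≈ 0.0047733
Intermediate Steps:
Y = 1/838 (Y = 1/(2*(1156 - 737)) = (½)/419 = (½)*(1/419) = 1/838 ≈ 0.0011933)
A(J) = 2 - J (A(J) = 8 - (J + 6) = 8 - (6 + J) = 8 + (-6 - J) = 2 - J)
Y*k(-4, A(2)) = √((-4)² + (2 - 1*2)²)/838 = √(16 + (2 - 2)²)/838 = √(16 + 0²)/838 = √(16 + 0)/838 = √16/838 = (1/838)*4 = 2/419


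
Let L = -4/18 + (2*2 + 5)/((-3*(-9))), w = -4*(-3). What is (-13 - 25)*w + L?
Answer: -4103/9 ≈ -455.89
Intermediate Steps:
w = 12
L = ⅑ (L = -4*1/18 + (4 + 5)/27 = -2/9 + 9*(1/27) = -2/9 + ⅓ = ⅑ ≈ 0.11111)
(-13 - 25)*w + L = (-13 - 25)*12 + ⅑ = -38*12 + ⅑ = -456 + ⅑ = -4103/9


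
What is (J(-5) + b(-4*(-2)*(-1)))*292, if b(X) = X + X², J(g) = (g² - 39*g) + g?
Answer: 79132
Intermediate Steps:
J(g) = g² - 38*g
(J(-5) + b(-4*(-2)*(-1)))*292 = (-5*(-38 - 5) + (-4*(-2)*(-1))*(1 - 4*(-2)*(-1)))*292 = (-5*(-43) + (8*(-1))*(1 + 8*(-1)))*292 = (215 - 8*(1 - 8))*292 = (215 - 8*(-7))*292 = (215 + 56)*292 = 271*292 = 79132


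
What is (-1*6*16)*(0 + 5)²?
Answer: -2400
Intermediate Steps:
(-1*6*16)*(0 + 5)² = -6*16*5² = -96*25 = -2400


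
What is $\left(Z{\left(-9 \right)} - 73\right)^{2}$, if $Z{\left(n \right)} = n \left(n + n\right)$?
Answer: $7921$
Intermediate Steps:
$Z{\left(n \right)} = 2 n^{2}$ ($Z{\left(n \right)} = n 2 n = 2 n^{2}$)
$\left(Z{\left(-9 \right)} - 73\right)^{2} = \left(2 \left(-9\right)^{2} - 73\right)^{2} = \left(2 \cdot 81 - 73\right)^{2} = \left(162 - 73\right)^{2} = 89^{2} = 7921$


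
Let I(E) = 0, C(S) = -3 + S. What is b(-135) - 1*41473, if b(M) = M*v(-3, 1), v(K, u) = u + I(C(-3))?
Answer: -41608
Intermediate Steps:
v(K, u) = u (v(K, u) = u + 0 = u)
b(M) = M (b(M) = M*1 = M)
b(-135) - 1*41473 = -135 - 1*41473 = -135 - 41473 = -41608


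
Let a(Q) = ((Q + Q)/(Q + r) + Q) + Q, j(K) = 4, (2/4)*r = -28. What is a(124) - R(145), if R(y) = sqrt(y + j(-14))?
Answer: 4278/17 - sqrt(149) ≈ 239.44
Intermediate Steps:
r = -56 (r = 2*(-28) = -56)
a(Q) = 2*Q + 2*Q/(-56 + Q) (a(Q) = ((Q + Q)/(Q - 56) + Q) + Q = ((2*Q)/(-56 + Q) + Q) + Q = (2*Q/(-56 + Q) + Q) + Q = (Q + 2*Q/(-56 + Q)) + Q = 2*Q + 2*Q/(-56 + Q))
R(y) = sqrt(4 + y) (R(y) = sqrt(y + 4) = sqrt(4 + y))
a(124) - R(145) = 2*124*(-55 + 124)/(-56 + 124) - sqrt(4 + 145) = 2*124*69/68 - sqrt(149) = 2*124*(1/68)*69 - sqrt(149) = 4278/17 - sqrt(149)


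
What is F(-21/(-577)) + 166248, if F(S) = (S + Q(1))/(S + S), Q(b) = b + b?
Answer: 6983591/42 ≈ 1.6628e+5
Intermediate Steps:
Q(b) = 2*b
F(S) = (2 + S)/(2*S) (F(S) = (S + 2*1)/(S + S) = (S + 2)/((2*S)) = (2 + S)*(1/(2*S)) = (2 + S)/(2*S))
F(-21/(-577)) + 166248 = (2 - 21/(-577))/(2*((-21/(-577)))) + 166248 = (2 - 21*(-1/577))/(2*((-21*(-1/577)))) + 166248 = (2 + 21/577)/(2*(21/577)) + 166248 = (½)*(577/21)*(1175/577) + 166248 = 1175/42 + 166248 = 6983591/42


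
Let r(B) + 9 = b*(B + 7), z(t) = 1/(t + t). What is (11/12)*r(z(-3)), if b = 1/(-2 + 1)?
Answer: -1045/72 ≈ -14.514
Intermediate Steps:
z(t) = 1/(2*t)
b = -1 (b = 1/(-1) = -1)
r(B) = -16 - B (r(B) = -9 - (B + 7) = -9 - (7 + B) = -9 + (-7 - B) = -16 - B)
(11/12)*r(z(-3)) = (11/12)*(-16 - 1/(2*(-3))) = (11*(1/12))*(-16 - (-1)/(2*3)) = 11*(-16 - 1*(-⅙))/12 = 11*(-16 + ⅙)/12 = (11/12)*(-95/6) = -1045/72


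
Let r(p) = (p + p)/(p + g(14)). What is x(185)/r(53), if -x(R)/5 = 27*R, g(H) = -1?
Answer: -649350/53 ≈ -12252.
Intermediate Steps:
x(R) = -135*R
r(p) = 2*p/(-1 + p) (r(p) = (p + p)/(p - 1) = (2*p)/(-1 + p) = 2*p/(-1 + p))
x(185)/r(53) = (-135*185)/((2*53/(-1 + 53))) = -24975/(2*53/52) = -24975/(2*53*(1/52)) = -24975/53/26 = -24975*26/53 = -649350/53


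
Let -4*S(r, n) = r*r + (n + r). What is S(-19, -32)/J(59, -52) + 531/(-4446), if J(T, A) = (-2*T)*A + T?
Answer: -40379/306033 ≈ -0.13194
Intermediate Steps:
S(r, n) = -n/4 - r/4 - r**2/4 (S(r, n) = -(r*r + (n + r))/4 = -(r**2 + (n + r))/4 = -(n + r + r**2)/4 = -n/4 - r/4 - r**2/4)
J(T, A) = T - 2*A*T (J(T, A) = -2*A*T + T = T - 2*A*T)
S(-19, -32)/J(59, -52) + 531/(-4446) = (-1/4*(-32) - 1/4*(-19) - 1/4*(-19)**2)/((59*(1 - 2*(-52)))) + 531/(-4446) = (8 + 19/4 - 1/4*361)/((59*(1 + 104))) + 531*(-1/4446) = (8 + 19/4 - 361/4)/((59*105)) - 59/494 = -155/2/6195 - 59/494 = -155/2*1/6195 - 59/494 = -31/2478 - 59/494 = -40379/306033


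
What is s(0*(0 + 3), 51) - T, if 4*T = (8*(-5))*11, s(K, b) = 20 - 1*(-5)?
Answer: 135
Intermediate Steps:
s(K, b) = 25 (s(K, b) = 20 + 5 = 25)
T = -110 (T = ((8*(-5))*11)/4 = (-40*11)/4 = (1/4)*(-440) = -110)
s(0*(0 + 3), 51) - T = 25 - 1*(-110) = 25 + 110 = 135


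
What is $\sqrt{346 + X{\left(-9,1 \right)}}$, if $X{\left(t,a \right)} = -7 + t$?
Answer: $\sqrt{330} \approx 18.166$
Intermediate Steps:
$\sqrt{346 + X{\left(-9,1 \right)}} = \sqrt{346 - 16} = \sqrt{330}$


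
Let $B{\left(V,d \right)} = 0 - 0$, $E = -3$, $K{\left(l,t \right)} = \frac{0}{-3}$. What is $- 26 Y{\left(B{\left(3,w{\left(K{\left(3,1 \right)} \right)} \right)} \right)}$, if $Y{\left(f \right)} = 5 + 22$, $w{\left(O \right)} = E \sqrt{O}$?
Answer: $-702$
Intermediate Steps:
$K{\left(l,t \right)} = 0$ ($K{\left(l,t \right)} = 0 \left(- \frac{1}{3}\right) = 0$)
$w{\left(O \right)} = - 3 \sqrt{O}$
$B{\left(V,d \right)} = 0$ ($B{\left(V,d \right)} = 0 + 0 = 0$)
$Y{\left(f \right)} = 27$
$- 26 Y{\left(B{\left(3,w{\left(K{\left(3,1 \right)} \right)} \right)} \right)} = \left(-26\right) 27 = -702$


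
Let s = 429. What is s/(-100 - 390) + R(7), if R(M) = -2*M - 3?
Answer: -8759/490 ≈ -17.876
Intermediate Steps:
R(M) = -3 - 2*M
s/(-100 - 390) + R(7) = 429/(-100 - 390) + (-3 - 2*7) = 429/(-490) + (-3 - 14) = 429*(-1/490) - 17 = -429/490 - 17 = -8759/490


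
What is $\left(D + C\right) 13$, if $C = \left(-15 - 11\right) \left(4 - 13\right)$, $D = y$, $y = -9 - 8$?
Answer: $2821$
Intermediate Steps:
$y = -17$ ($y = -9 - 8 = -17$)
$D = -17$
$C = 234$ ($C = \left(-26\right) \left(-9\right) = 234$)
$\left(D + C\right) 13 = \left(-17 + 234\right) 13 = 217 \cdot 13 = 2821$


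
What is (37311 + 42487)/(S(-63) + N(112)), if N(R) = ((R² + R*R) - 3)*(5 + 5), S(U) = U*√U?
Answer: 20017328300/62925972547 + 15081822*I*√7/62925972547 ≈ 0.31811 + 0.00063412*I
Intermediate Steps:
S(U) = U^(3/2)
N(R) = -30 + 20*R² (N(R) = ((R² + R²) - 3)*10 = (2*R² - 3)*10 = (-3 + 2*R²)*10 = -30 + 20*R²)
(37311 + 42487)/(S(-63) + N(112)) = (37311 + 42487)/((-63)^(3/2) + (-30 + 20*112²)) = 79798/(-189*I*√7 + (-30 + 20*12544)) = 79798/(-189*I*√7 + (-30 + 250880)) = 79798/(-189*I*√7 + 250850) = 79798/(250850 - 189*I*√7)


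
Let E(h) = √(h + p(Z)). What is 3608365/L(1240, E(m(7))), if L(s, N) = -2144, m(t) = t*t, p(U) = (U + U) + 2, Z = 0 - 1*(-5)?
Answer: -3608365/2144 ≈ -1683.0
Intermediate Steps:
Z = 5 (Z = 0 + 5 = 5)
p(U) = 2 + 2*U (p(U) = 2*U + 2 = 2 + 2*U)
m(t) = t²
E(h) = √(12 + h) (E(h) = √(h + (2 + 2*5)) = √(h + (2 + 10)) = √(h + 12) = √(12 + h))
3608365/L(1240, E(m(7))) = 3608365/(-2144) = 3608365*(-1/2144) = -3608365/2144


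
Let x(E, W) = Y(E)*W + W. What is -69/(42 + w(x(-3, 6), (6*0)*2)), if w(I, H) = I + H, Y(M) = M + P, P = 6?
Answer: -23/22 ≈ -1.0455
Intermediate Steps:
Y(M) = 6 + M (Y(M) = M + 6 = 6 + M)
x(E, W) = W + W*(6 + E) (x(E, W) = (6 + E)*W + W = W*(6 + E) + W = W + W*(6 + E))
w(I, H) = H + I
-69/(42 + w(x(-3, 6), (6*0)*2)) = -69/(42 + ((6*0)*2 + 6*(7 - 3))) = -69/(42 + (0*2 + 6*4)) = -69/(42 + (0 + 24)) = -69/(42 + 24) = -69/66 = (1/66)*(-69) = -23/22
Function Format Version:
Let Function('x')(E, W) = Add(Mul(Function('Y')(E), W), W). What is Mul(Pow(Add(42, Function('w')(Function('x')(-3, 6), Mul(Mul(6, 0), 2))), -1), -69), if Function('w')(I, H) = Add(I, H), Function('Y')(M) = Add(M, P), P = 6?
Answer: Rational(-23, 22) ≈ -1.0455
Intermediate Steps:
Function('Y')(M) = Add(6, M) (Function('Y')(M) = Add(M, 6) = Add(6, M))
Function('x')(E, W) = Add(W, Mul(W, Add(6, E))) (Function('x')(E, W) = Add(Mul(Add(6, E), W), W) = Add(Mul(W, Add(6, E)), W) = Add(W, Mul(W, Add(6, E))))
Function('w')(I, H) = Add(H, I)
Mul(Pow(Add(42, Function('w')(Function('x')(-3, 6), Mul(Mul(6, 0), 2))), -1), -69) = Mul(Pow(Add(42, Add(Mul(Mul(6, 0), 2), Mul(6, Add(7, -3)))), -1), -69) = Mul(Pow(Add(42, Add(Mul(0, 2), Mul(6, 4))), -1), -69) = Mul(Pow(Add(42, Add(0, 24)), -1), -69) = Mul(Pow(Add(42, 24), -1), -69) = Mul(Pow(66, -1), -69) = Mul(Rational(1, 66), -69) = Rational(-23, 22)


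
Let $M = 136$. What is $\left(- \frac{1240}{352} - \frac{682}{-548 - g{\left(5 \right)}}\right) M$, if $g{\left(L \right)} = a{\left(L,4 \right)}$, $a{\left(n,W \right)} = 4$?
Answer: $- \frac{236096}{759} \approx -311.06$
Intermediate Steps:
$g{\left(L \right)} = 4$
$\left(- \frac{1240}{352} - \frac{682}{-548 - g{\left(5 \right)}}\right) M = \left(- \frac{1240}{352} - \frac{682}{-548 - 4}\right) 136 = \left(\left(-1240\right) \frac{1}{352} - \frac{682}{-548 - 4}\right) 136 = \left(- \frac{155}{44} - \frac{682}{-552}\right) 136 = \left(- \frac{155}{44} - - \frac{341}{276}\right) 136 = \left(- \frac{155}{44} + \frac{341}{276}\right) 136 = \left(- \frac{1736}{759}\right) 136 = - \frac{236096}{759}$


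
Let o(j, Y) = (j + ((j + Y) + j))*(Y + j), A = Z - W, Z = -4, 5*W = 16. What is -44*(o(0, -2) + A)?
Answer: 704/5 ≈ 140.80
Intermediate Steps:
W = 16/5 (W = (⅕)*16 = 16/5 ≈ 3.2000)
A = -36/5 (A = -4 - 1*16/5 = -4 - 16/5 = -36/5 ≈ -7.2000)
o(j, Y) = (Y + j)*(Y + 3*j) (o(j, Y) = (j + ((Y + j) + j))*(Y + j) = (j + (Y + 2*j))*(Y + j) = (Y + 3*j)*(Y + j) = (Y + j)*(Y + 3*j))
-44*(o(0, -2) + A) = -44*(((-2)² + 3*0² + 4*(-2)*0) - 36/5) = -44*((4 + 3*0 + 0) - 36/5) = -44*((4 + 0 + 0) - 36/5) = -44*(4 - 36/5) = -44*(-16/5) = 704/5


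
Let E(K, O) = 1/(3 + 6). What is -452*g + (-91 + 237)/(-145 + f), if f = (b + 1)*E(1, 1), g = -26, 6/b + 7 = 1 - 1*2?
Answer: 61328432/5219 ≈ 11751.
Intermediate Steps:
b = -¾ (b = 6/(-7 + (1 - 1*2)) = 6/(-7 + (1 - 2)) = 6/(-7 - 1) = 6/(-8) = 6*(-⅛) = -¾ ≈ -0.75000)
E(K, O) = ⅑ (E(K, O) = 1/9 = ⅑)
f = 1/36 (f = (-¾ + 1)*(⅑) = (¼)*(⅑) = 1/36 ≈ 0.027778)
-452*g + (-91 + 237)/(-145 + f) = -452*(-26) + (-91 + 237)/(-145 + 1/36) = 11752 + 146/(-5219/36) = 11752 + 146*(-36/5219) = 11752 - 5256/5219 = 61328432/5219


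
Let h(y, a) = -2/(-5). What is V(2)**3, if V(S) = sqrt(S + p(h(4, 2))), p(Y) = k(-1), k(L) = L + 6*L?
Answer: -5*I*sqrt(5) ≈ -11.18*I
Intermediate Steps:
h(y, a) = 2/5 (h(y, a) = -2*(-1/5) = 2/5)
k(L) = 7*L
p(Y) = -7 (p(Y) = 7*(-1) = -7)
V(S) = sqrt(-7 + S) (V(S) = sqrt(S - 7) = sqrt(-7 + S))
V(2)**3 = (sqrt(-7 + 2))**3 = (sqrt(-5))**3 = (I*sqrt(5))**3 = -5*I*sqrt(5)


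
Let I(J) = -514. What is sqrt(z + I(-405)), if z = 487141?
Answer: sqrt(486627) ≈ 697.59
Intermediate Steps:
sqrt(z + I(-405)) = sqrt(487141 - 514) = sqrt(486627)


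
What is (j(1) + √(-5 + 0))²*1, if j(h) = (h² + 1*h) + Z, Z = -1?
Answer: (1 + I*√5)² ≈ -4.0 + 4.4721*I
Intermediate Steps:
j(h) = -1 + h + h² (j(h) = (h² + 1*h) - 1 = (h² + h) - 1 = (h + h²) - 1 = -1 + h + h²)
(j(1) + √(-5 + 0))²*1 = ((-1 + 1 + 1²) + √(-5 + 0))²*1 = ((-1 + 1 + 1) + √(-5))²*1 = (1 + I*√5)²*1 = (1 + I*√5)²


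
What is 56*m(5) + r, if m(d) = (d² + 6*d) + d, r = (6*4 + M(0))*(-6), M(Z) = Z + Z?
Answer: 3216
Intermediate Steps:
M(Z) = 2*Z
r = -144 (r = (6*4 + 2*0)*(-6) = (24 + 0)*(-6) = 24*(-6) = -144)
m(d) = d² + 7*d
56*m(5) + r = 56*(5*(7 + 5)) - 144 = 56*(5*12) - 144 = 56*60 - 144 = 3360 - 144 = 3216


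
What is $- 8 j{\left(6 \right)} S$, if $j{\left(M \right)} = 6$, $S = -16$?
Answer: $768$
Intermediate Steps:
$- 8 j{\left(6 \right)} S = \left(-8\right) 6 \left(-16\right) = \left(-48\right) \left(-16\right) = 768$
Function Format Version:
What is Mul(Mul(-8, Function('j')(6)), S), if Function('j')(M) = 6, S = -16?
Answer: 768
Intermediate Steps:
Mul(Mul(-8, Function('j')(6)), S) = Mul(Mul(-8, 6), -16) = Mul(-48, -16) = 768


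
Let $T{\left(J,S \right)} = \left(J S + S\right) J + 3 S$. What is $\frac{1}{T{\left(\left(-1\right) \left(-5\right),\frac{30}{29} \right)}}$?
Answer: $\frac{29}{990} \approx 0.029293$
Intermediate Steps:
$T{\left(J,S \right)} = 3 S + J \left(S + J S\right)$ ($T{\left(J,S \right)} = \left(S + J S\right) J + 3 S = J \left(S + J S\right) + 3 S = 3 S + J \left(S + J S\right)$)
$\frac{1}{T{\left(\left(-1\right) \left(-5\right),\frac{30}{29} \right)}} = \frac{1}{\frac{30}{29} \left(3 - -5 + \left(\left(-1\right) \left(-5\right)\right)^{2}\right)} = \frac{1}{30 \cdot \frac{1}{29} \left(3 + 5 + 5^{2}\right)} = \frac{1}{\frac{30}{29} \left(3 + 5 + 25\right)} = \frac{1}{\frac{30}{29} \cdot 33} = \frac{1}{\frac{990}{29}} = \frac{29}{990}$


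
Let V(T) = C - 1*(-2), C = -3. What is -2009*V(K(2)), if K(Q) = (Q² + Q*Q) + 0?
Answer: 2009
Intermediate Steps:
K(Q) = 2*Q² (K(Q) = (Q² + Q²) + 0 = 2*Q² + 0 = 2*Q²)
V(T) = -1 (V(T) = -3 - 1*(-2) = -3 + 2 = -1)
-2009*V(K(2)) = -2009*(-1) = 2009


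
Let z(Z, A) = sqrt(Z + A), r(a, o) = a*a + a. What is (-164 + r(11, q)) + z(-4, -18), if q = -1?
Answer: -32 + I*sqrt(22) ≈ -32.0 + 4.6904*I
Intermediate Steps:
r(a, o) = a + a**2 (r(a, o) = a**2 + a = a + a**2)
z(Z, A) = sqrt(A + Z)
(-164 + r(11, q)) + z(-4, -18) = (-164 + 11*(1 + 11)) + sqrt(-18 - 4) = (-164 + 11*12) + sqrt(-22) = (-164 + 132) + I*sqrt(22) = -32 + I*sqrt(22)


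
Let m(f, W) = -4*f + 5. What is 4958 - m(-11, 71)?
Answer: 4909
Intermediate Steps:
m(f, W) = 5 - 4*f
4958 - m(-11, 71) = 4958 - (5 - 4*(-11)) = 4958 - (5 + 44) = 4958 - 1*49 = 4958 - 49 = 4909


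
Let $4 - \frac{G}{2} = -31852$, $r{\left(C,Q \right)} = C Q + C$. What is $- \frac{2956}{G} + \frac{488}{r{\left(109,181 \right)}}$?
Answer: $- \frac{3443709}{157989832} \approx -0.021797$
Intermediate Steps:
$r{\left(C,Q \right)} = C + C Q$
$G = 63712$ ($G = 8 - -63704 = 8 + 63704 = 63712$)
$- \frac{2956}{G} + \frac{488}{r{\left(109,181 \right)}} = - \frac{2956}{63712} + \frac{488}{109 \left(1 + 181\right)} = \left(-2956\right) \frac{1}{63712} + \frac{488}{109 \cdot 182} = - \frac{739}{15928} + \frac{488}{19838} = - \frac{739}{15928} + 488 \cdot \frac{1}{19838} = - \frac{739}{15928} + \frac{244}{9919} = - \frac{3443709}{157989832}$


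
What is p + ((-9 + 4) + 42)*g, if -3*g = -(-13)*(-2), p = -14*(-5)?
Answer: 1172/3 ≈ 390.67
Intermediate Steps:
p = 70
g = 26/3 (g = -(-1)*(-13*(-2))/3 = -(-1)*26/3 = -⅓*(-26) = 26/3 ≈ 8.6667)
p + ((-9 + 4) + 42)*g = 70 + ((-9 + 4) + 42)*(26/3) = 70 + (-5 + 42)*(26/3) = 70 + 37*(26/3) = 70 + 962/3 = 1172/3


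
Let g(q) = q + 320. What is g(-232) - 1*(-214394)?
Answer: 214482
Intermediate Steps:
g(q) = 320 + q
g(-232) - 1*(-214394) = (320 - 232) - 1*(-214394) = 88 + 214394 = 214482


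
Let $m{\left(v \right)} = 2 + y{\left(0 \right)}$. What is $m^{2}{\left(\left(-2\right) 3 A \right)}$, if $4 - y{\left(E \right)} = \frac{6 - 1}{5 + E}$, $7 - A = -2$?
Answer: $25$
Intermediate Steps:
$A = 9$ ($A = 7 - -2 = 7 + 2 = 9$)
$y{\left(E \right)} = 4 - \frac{5}{5 + E}$ ($y{\left(E \right)} = 4 - \frac{6 - 1}{5 + E} = 4 - \frac{5}{5 + E}$)
$m{\left(v \right)} = 5$ ($m{\left(v \right)} = 2 + \frac{15 + 4 \cdot 0}{5 + 0} = 2 + \frac{15 + 0}{5} = 2 + \frac{1}{5} \cdot 15 = 2 + 3 = 5$)
$m^{2}{\left(\left(-2\right) 3 A \right)} = 5^{2} = 25$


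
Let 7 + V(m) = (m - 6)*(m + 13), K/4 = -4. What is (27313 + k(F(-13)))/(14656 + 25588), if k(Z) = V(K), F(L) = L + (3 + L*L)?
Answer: 6843/10061 ≈ 0.68015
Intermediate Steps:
K = -16 (K = 4*(-4) = -16)
F(L) = 3 + L + L² (F(L) = L + (3 + L²) = 3 + L + L²)
V(m) = -7 + (-6 + m)*(13 + m) (V(m) = -7 + (m - 6)*(m + 13) = -7 + (-6 + m)*(13 + m))
k(Z) = 59 (k(Z) = -85 + (-16)² + 7*(-16) = -85 + 256 - 112 = 59)
(27313 + k(F(-13)))/(14656 + 25588) = (27313 + 59)/(14656 + 25588) = 27372/40244 = 27372*(1/40244) = 6843/10061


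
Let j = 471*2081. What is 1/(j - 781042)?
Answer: 1/199109 ≈ 5.0224e-6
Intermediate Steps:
j = 980151
1/(j - 781042) = 1/(980151 - 781042) = 1/199109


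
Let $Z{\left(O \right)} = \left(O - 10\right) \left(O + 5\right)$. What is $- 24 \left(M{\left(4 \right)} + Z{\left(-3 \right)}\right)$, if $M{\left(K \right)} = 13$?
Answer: $312$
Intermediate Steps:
$Z{\left(O \right)} = \left(-10 + O\right) \left(5 + O\right)$
$- 24 \left(M{\left(4 \right)} + Z{\left(-3 \right)}\right) = - 24 \left(13 - \left(35 - 9\right)\right) = - 24 \left(13 + \left(-50 + 9 + 15\right)\right) = - 24 \left(13 - 26\right) = \left(-24\right) \left(-13\right) = 312$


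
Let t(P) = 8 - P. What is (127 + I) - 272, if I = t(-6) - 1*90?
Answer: -221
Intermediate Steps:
I = -76 (I = (8 - 1*(-6)) - 1*90 = (8 + 6) - 90 = 14 - 90 = -76)
(127 + I) - 272 = (127 - 76) - 272 = 51 - 272 = -221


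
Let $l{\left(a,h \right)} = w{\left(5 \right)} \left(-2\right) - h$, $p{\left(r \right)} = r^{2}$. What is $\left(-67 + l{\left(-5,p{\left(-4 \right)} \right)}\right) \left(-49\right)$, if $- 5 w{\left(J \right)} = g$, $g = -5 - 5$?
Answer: $4263$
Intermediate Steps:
$g = -10$ ($g = -5 - 5 = -10$)
$w{\left(J \right)} = 2$ ($w{\left(J \right)} = \left(- \frac{1}{5}\right) \left(-10\right) = 2$)
$l{\left(a,h \right)} = -4 - h$ ($l{\left(a,h \right)} = 2 \left(-2\right) - h = -4 - h$)
$\left(-67 + l{\left(-5,p{\left(-4 \right)} \right)}\right) \left(-49\right) = \left(-67 - 20\right) \left(-49\right) = \left(-87\right) \left(-49\right) = 4263$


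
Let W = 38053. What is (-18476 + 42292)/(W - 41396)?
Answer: -23816/3343 ≈ -7.1241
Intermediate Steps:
(-18476 + 42292)/(W - 41396) = (-18476 + 42292)/(38053 - 41396) = 23816/(-3343) = 23816*(-1/3343) = -23816/3343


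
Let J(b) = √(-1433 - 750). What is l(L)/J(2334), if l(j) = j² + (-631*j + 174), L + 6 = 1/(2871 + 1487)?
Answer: -75889885151*I*√2183/41459894012 ≈ -85.523*I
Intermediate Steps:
J(b) = I*√2183 (J(b) = √(-2183) = I*√2183)
L = -26147/4358 (L = -6 + 1/(2871 + 1487) = -6 + 1/4358 = -26147/4358 ≈ -5.9998)
l(j) = 174 + j² - 631*j (l(j) = j² + (174 - 631*j) = 174 + j² - 631*j)
l(L)/J(2334) = (174 + (-26147/4358)² - 631*(-26147/4358))/((I*√2183)) = (174 + 683665609/18992164 + 16498757/4358)*(-I*√2183/2183) = 75889885151*(-I*√2183/2183)/18992164 = -75889885151*I*√2183/41459894012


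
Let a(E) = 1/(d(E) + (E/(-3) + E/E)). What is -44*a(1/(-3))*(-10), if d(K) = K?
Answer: 3960/7 ≈ 565.71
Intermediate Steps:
a(E) = 1/(1 + 2*E/3) (a(E) = 1/(E + (E/(-3) + E/E)) = 1/(E + (E*(-⅓) + 1)) = 1/(E + (-E/3 + 1)) = 1/(E + (1 - E/3)) = 1/(1 + 2*E/3))
-44*a(1/(-3))*(-10) = -132/(3 + 2/(-3))*(-10) = -132/(3 + 2*(-⅓))*(-10) = -132/(3 - ⅔)*(-10) = -132/7/3*(-10) = -132*3/7*(-10) = -44*9/7*(-10) = -396/7*(-10) = 3960/7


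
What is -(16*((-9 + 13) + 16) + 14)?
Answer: -334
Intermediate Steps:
-(16*((-9 + 13) + 16) + 14) = -(16*(4 + 16) + 14) = -(16*20 + 14) = -(320 + 14) = -1*334 = -334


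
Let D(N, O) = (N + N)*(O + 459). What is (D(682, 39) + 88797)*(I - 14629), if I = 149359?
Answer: 103481936370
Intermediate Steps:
D(N, O) = 2*N*(459 + O) (D(N, O) = (2*N)*(459 + O) = 2*N*(459 + O))
(D(682, 39) + 88797)*(I - 14629) = (2*682*(459 + 39) + 88797)*(149359 - 14629) = (2*682*498 + 88797)*134730 = (679272 + 88797)*134730 = 768069*134730 = 103481936370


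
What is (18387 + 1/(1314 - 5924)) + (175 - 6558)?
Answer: 55338439/4610 ≈ 12004.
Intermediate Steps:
(18387 + 1/(1314 - 5924)) + (175 - 6558) = (18387 + 1/(-4610)) - 6383 = (18387 - 1/4610) - 6383 = 84764069/4610 - 6383 = 55338439/4610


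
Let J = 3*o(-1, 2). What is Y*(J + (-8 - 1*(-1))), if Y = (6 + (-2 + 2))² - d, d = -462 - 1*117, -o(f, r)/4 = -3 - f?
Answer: 10455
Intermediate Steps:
o(f, r) = 12 + 4*f (o(f, r) = -4*(-3 - f) = 12 + 4*f)
J = 24 (J = 3*(12 + 4*(-1)) = 3*(12 - 4) = 3*8 = 24)
d = -579 (d = -462 - 117 = -579)
Y = 615 (Y = (6 + (-2 + 2))² - 1*(-579) = (6 + 0)² + 579 = 6² + 579 = 36 + 579 = 615)
Y*(J + (-8 - 1*(-1))) = 615*(24 + (-8 - 1*(-1))) = 615*(24 + (-8 + 1)) = 615*(24 - 7) = 615*17 = 10455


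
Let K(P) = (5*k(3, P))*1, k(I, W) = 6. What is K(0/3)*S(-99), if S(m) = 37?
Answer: 1110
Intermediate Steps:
K(P) = 30 (K(P) = (5*6)*1 = 30*1 = 30)
K(0/3)*S(-99) = 30*37 = 1110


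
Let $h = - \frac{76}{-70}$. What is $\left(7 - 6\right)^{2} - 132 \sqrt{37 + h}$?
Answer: $1 - \frac{132 \sqrt{46655}}{35} \approx -813.62$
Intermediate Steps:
$h = \frac{38}{35}$ ($h = \left(-76\right) \left(- \frac{1}{70}\right) = \frac{38}{35} \approx 1.0857$)
$\left(7 - 6\right)^{2} - 132 \sqrt{37 + h} = \left(7 - 6\right)^{2} - 132 \sqrt{37 + \frac{38}{35}} = 1^{2} - 132 \sqrt{\frac{1333}{35}} = 1 - 132 \frac{\sqrt{46655}}{35} = 1 - \frac{132 \sqrt{46655}}{35}$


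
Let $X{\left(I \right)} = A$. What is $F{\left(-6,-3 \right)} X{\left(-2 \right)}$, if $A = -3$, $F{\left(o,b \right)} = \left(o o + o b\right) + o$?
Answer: $-144$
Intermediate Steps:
$F{\left(o,b \right)} = o + o^{2} + b o$ ($F{\left(o,b \right)} = \left(o^{2} + b o\right) + o = o + o^{2} + b o$)
$X{\left(I \right)} = -3$
$F{\left(-6,-3 \right)} X{\left(-2 \right)} = - 6 \left(1 - 3 - 6\right) \left(-3\right) = \left(-6\right) \left(-8\right) \left(-3\right) = 48 \left(-3\right) = -144$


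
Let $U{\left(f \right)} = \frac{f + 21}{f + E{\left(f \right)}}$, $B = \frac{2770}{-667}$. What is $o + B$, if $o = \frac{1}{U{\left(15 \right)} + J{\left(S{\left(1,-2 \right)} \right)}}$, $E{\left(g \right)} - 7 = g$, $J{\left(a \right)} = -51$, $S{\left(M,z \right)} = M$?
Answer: $- \frac{5151949}{1234617} \approx -4.1729$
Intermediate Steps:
$E{\left(g \right)} = 7 + g$
$B = - \frac{2770}{667}$ ($B = 2770 \left(- \frac{1}{667}\right) = - \frac{2770}{667} \approx -4.1529$)
$U{\left(f \right)} = \frac{21 + f}{7 + 2 f}$ ($U{\left(f \right)} = \frac{f + 21}{f + \left(7 + f\right)} = \frac{21 + f}{7 + 2 f}$)
$o = - \frac{37}{1851}$ ($o = \frac{1}{\frac{21 + 15}{7 + 2 \cdot 15} - 51} = \frac{1}{\frac{1}{7 + 30} \cdot 36 - 51} = \frac{1}{\frac{1}{37} \cdot 36 - 51} = \frac{1}{\frac{36}{37} - 51} = \frac{1}{- \frac{1851}{37}} = - \frac{37}{1851} \approx -0.019989$)
$o + B = - \frac{37}{1851} - \frac{2770}{667} = - \frac{5151949}{1234617}$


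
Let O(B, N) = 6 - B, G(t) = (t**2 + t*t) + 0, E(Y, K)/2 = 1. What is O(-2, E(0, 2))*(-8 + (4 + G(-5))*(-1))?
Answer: -496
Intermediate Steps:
E(Y, K) = 2 (E(Y, K) = 2*1 = 2)
G(t) = 2*t**2 (G(t) = (t**2 + t**2) + 0 = 2*t**2 + 0 = 2*t**2)
O(-2, E(0, 2))*(-8 + (4 + G(-5))*(-1)) = (6 - 1*(-2))*(-8 + (4 + 2*(-5)**2)*(-1)) = (6 + 2)*(-8 + (4 + 2*25)*(-1)) = 8*(-8 + (4 + 50)*(-1)) = 8*(-8 + 54*(-1)) = 8*(-8 - 54) = 8*(-62) = -496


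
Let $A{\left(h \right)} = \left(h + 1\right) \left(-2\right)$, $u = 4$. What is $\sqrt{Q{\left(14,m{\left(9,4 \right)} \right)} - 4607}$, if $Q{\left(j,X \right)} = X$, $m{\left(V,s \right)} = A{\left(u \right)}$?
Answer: $9 i \sqrt{57} \approx 67.948 i$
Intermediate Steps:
$A{\left(h \right)} = -2 - 2 h$ ($A{\left(h \right)} = \left(1 + h\right) \left(-2\right) = -2 - 2 h$)
$m{\left(V,s \right)} = -10$ ($m{\left(V,s \right)} = -2 - 8 = -10$)
$\sqrt{Q{\left(14,m{\left(9,4 \right)} \right)} - 4607} = \sqrt{-10 - 4607} = \sqrt{-4617} = 9 i \sqrt{57}$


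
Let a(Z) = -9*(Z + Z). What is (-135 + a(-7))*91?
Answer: -819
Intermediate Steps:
a(Z) = -18*Z
(-135 + a(-7))*91 = (-135 - 18*(-7))*91 = (-135 + 126)*91 = -9*91 = -819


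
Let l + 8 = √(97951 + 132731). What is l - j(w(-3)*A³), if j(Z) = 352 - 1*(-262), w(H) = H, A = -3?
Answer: -622 + √230682 ≈ -141.71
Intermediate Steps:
j(Z) = 614 (j(Z) = 352 + 262 = 614)
l = -8 + √230682 (l = -8 + √(97951 + 132731) = -8 + √230682 ≈ 472.29)
l - j(w(-3)*A³) = (-8 + √230682) - 1*614 = (-8 + √230682) - 614 = -622 + √230682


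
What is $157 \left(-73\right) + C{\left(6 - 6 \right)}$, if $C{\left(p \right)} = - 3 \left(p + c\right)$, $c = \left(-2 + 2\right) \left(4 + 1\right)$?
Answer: $-11461$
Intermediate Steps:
$c = 0$ ($c = 0 \cdot 5 = 0$)
$C{\left(p \right)} = - 3 p$ ($C{\left(p \right)} = - 3 \left(p + 0\right) = - 3 p$)
$157 \left(-73\right) + C{\left(6 - 6 \right)} = 157 \left(-73\right) - 3 \left(6 - 6\right) = -11461 - 0 = -11461 + 0 = -11461$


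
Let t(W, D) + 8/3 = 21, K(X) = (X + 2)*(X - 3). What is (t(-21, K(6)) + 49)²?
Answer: 40804/9 ≈ 4533.8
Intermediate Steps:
K(X) = (-3 + X)*(2 + X) (K(X) = (2 + X)*(-3 + X) = (-3 + X)*(2 + X))
t(W, D) = 55/3 (t(W, D) = -8/3 + 21 = 55/3)
(t(-21, K(6)) + 49)² = (55/3 + 49)² = (202/3)² = 40804/9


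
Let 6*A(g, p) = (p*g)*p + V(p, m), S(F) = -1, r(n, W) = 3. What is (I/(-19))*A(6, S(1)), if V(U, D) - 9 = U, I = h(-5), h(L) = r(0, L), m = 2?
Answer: -7/19 ≈ -0.36842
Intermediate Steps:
h(L) = 3
I = 3
V(U, D) = 9 + U
A(g, p) = 3/2 + p/6 + g*p²/6 (A(g, p) = ((p*g)*p + (9 + p))/6 = ((g*p)*p + (9 + p))/6 = (g*p² + (9 + p))/6 = (9 + p + g*p²)/6 = 3/2 + p/6 + g*p²/6)
(I/(-19))*A(6, S(1)) = (3/(-19))*(3/2 + (⅙)*(-1) + (⅙)*6*(-1)²) = (-1/19*3)*(3/2 - ⅙ + (⅙)*6*1) = -3*(3/2 - ⅙ + 1)/19 = -3/19*7/3 = -7/19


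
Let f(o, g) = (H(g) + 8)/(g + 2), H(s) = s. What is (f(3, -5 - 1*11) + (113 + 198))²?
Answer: 4756761/49 ≈ 97077.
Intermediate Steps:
f(o, g) = (8 + g)/(2 + g) (f(o, g) = (g + 8)/(g + 2) = (8 + g)/(2 + g))
(f(3, -5 - 1*11) + (113 + 198))² = ((8 + (-5 - 1*11))/(2 + (-5 - 1*11)) + (113 + 198))² = ((8 + (-5 - 11))/(2 + (-5 - 11)) + 311)² = ((8 - 16)/(2 - 16) + 311)² = (-8/(-14) + 311)² = (-1/14*(-8) + 311)² = (4/7 + 311)² = (2181/7)² = 4756761/49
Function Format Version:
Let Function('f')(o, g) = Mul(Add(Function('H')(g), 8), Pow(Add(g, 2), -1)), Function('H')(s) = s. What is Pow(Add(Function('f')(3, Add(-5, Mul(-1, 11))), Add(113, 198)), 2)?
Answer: Rational(4756761, 49) ≈ 97077.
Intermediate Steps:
Function('f')(o, g) = Mul(Pow(Add(2, g), -1), Add(8, g)) (Function('f')(o, g) = Mul(Add(g, 8), Pow(Add(g, 2), -1)) = Mul(Add(8, g), Pow(Add(2, g), -1)) = Mul(Pow(Add(2, g), -1), Add(8, g)))
Pow(Add(Function('f')(3, Add(-5, Mul(-1, 11))), Add(113, 198)), 2) = Pow(Add(Mul(Pow(Add(2, Add(-5, Mul(-1, 11))), -1), Add(8, Add(-5, Mul(-1, 11)))), Add(113, 198)), 2) = Pow(Add(Mul(Pow(Add(2, Add(-5, -11)), -1), Add(8, Add(-5, -11))), 311), 2) = Pow(Add(Mul(Pow(Add(2, -16), -1), Add(8, -16)), 311), 2) = Pow(Add(Mul(Pow(-14, -1), -8), 311), 2) = Pow(Add(Mul(Rational(-1, 14), -8), 311), 2) = Pow(Add(Rational(4, 7), 311), 2) = Pow(Rational(2181, 7), 2) = Rational(4756761, 49)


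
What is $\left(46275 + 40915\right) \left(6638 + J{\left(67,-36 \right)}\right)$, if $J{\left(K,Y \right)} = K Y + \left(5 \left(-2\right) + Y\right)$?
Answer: $364454200$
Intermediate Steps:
$J{\left(K,Y \right)} = -10 + Y + K Y$ ($J{\left(K,Y \right)} = K Y + \left(-10 + Y\right) = -10 + Y + K Y$)
$\left(46275 + 40915\right) \left(6638 + J{\left(67,-36 \right)}\right) = \left(46275 + 40915\right) \left(6638 - 2458\right) = 87190 \left(6638 - 2458\right) = 87190 \cdot 4180 = 364454200$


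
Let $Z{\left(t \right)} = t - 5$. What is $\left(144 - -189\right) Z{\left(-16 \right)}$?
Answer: $-6993$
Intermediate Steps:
$Z{\left(t \right)} = -5 + t$ ($Z{\left(t \right)} = t - 5 = -5 + t$)
$\left(144 - -189\right) Z{\left(-16 \right)} = \left(144 - -189\right) \left(-5 - 16\right) = \left(144 + \left(-5 + 194\right)\right) \left(-21\right) = \left(144 + 189\right) \left(-21\right) = 333 \left(-21\right) = -6993$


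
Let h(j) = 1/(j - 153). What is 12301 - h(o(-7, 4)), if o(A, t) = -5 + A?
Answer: 2029666/165 ≈ 12301.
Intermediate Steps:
h(j) = 1/(-153 + j)
12301 - h(o(-7, 4)) = 12301 - 1/(-153 + (-5 - 7)) = 12301 - 1/(-153 - 12) = 12301 - 1/(-165) = 12301 - 1*(-1/165) = 12301 + 1/165 = 2029666/165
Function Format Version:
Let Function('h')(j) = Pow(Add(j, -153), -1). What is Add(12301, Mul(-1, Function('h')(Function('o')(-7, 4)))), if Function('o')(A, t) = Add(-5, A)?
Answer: Rational(2029666, 165) ≈ 12301.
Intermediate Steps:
Function('h')(j) = Pow(Add(-153, j), -1)
Add(12301, Mul(-1, Function('h')(Function('o')(-7, 4)))) = Add(12301, Mul(-1, Pow(Add(-153, Add(-5, -7)), -1))) = Add(12301, Mul(-1, Pow(Add(-153, -12), -1))) = Add(12301, Mul(-1, Pow(-165, -1))) = Add(12301, Mul(-1, Rational(-1, 165))) = Add(12301, Rational(1, 165)) = Rational(2029666, 165)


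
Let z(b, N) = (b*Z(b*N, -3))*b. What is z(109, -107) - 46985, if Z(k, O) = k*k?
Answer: 1616119738304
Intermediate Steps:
Z(k, O) = k²
z(b, N) = N²*b⁴ (z(b, N) = (b*(b*N)²)*b = (b*(N*b)²)*b = (b*(N²*b²))*b = (N²*b³)*b = N²*b⁴)
z(109, -107) - 46985 = (-107)²*109⁴ - 46985 = 11449*141158161 - 46985 = 1616119785289 - 46985 = 1616119738304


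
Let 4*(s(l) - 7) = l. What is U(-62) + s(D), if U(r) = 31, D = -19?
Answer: 133/4 ≈ 33.250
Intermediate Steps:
s(l) = 7 + l/4
U(-62) + s(D) = 31 + (7 + (¼)*(-19)) = 31 + (7 - 19/4) = 31 + 9/4 = 133/4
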